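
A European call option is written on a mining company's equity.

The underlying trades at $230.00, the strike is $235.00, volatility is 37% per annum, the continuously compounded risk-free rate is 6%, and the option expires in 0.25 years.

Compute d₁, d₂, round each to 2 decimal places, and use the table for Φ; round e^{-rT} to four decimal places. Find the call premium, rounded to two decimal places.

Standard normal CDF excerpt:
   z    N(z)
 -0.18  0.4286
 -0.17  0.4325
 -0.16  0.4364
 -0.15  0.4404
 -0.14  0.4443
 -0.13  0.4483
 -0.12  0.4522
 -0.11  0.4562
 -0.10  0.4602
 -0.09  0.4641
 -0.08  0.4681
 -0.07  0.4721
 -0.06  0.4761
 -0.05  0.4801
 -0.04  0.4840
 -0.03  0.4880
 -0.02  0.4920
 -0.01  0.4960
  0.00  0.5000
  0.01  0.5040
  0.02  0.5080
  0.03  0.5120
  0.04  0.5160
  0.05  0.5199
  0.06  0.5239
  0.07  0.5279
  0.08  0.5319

σ√T = 0.37·√0.25 = 0.1850
ln(S/K) + (r + σ²/2)T = ln(230/235) + (0.06 + 0.37²/2)·0.25 = -0.0215 + 0.0321 = 0.0106
d₁ = 0.0106 / 0.1850 = 0.0573 which rounds to 0.06
d₂ = d₁ − σ√T = 0.0573 − 0.1850 = -0.1277 which rounds to -0.13
exp(−rT) = exp(−0.06·0.25) = 0.9851
N(d₁) = N(0.06) = 0.5239;  N(d₂) = N(-0.13) = 0.4483
C = 230·0.5239 − 235·0.9851·0.4483 = 120.4970 − 103.7808 = 16.7162

$16.72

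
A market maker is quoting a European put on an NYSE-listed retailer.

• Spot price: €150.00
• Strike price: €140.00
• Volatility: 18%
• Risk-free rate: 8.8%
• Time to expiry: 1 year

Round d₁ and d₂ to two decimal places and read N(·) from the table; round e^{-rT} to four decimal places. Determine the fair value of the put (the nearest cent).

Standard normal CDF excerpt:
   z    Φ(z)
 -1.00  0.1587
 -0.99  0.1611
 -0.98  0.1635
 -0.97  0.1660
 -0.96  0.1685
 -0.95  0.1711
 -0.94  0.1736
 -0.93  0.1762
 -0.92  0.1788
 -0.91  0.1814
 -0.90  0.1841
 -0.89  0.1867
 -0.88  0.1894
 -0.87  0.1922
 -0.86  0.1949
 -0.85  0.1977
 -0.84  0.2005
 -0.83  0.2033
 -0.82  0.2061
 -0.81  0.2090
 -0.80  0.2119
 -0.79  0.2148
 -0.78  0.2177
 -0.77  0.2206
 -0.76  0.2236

€2.64

σ√T = 0.18·√1 = 0.1800
d₁ = [ln(150/140) + (0.088 + 0.18²/2)·1] / 0.1800 = [0.0690 + 0.1042] / 0.1800 = 0.9622 → 0.96
d₂ = d₁ − σ√T = 0.9622 − 0.1800 = 0.7822 → 0.78
exp(−rT) = exp(−0.088·1) = 0.9158
P = 140·0.9158·N(-0.78) − 150·N(-0.96) = 140·0.9158·0.2177 − 150·0.1685 = 27.9118 − 25.2750 = 2.6368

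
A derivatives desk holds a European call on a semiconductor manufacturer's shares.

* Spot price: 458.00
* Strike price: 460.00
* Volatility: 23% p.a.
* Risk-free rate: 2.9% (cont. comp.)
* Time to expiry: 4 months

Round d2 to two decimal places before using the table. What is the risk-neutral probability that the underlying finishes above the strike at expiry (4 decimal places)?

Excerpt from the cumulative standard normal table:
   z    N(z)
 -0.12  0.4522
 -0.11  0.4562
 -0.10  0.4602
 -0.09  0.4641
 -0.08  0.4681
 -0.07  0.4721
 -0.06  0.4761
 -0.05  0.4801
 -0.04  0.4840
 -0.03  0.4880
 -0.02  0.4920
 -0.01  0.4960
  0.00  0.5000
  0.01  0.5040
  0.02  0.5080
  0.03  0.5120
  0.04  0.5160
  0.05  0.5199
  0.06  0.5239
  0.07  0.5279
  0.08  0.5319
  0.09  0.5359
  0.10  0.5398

σ√T = 0.23 × 0.5774 = 0.1328
d₁ = [ln(458/460) + (0.029 + ½·0.23²)·0.3333] / (σ√T) = (-0.0044 + 0.0185) / 0.1328 = 0.1064 ≈ 0.11
d₂ = 0.1064 − 0.1328 = -0.0264 ≈ -0.03
Pr(exercise) under Q = N(d₂) = 0.4880

0.4880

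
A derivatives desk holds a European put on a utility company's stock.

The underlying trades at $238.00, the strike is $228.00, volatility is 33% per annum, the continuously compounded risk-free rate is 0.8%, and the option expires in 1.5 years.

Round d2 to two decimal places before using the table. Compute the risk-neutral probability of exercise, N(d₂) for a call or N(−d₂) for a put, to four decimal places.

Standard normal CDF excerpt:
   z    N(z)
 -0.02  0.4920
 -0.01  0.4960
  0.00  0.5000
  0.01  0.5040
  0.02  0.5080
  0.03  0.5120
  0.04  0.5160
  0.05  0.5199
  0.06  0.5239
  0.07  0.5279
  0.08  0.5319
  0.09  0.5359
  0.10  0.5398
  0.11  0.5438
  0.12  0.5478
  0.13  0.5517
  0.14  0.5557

0.5279

T = 1.5;  σ√T = 0.4042
d₁ = [ln(238/228) + (0.008 + 0.33²/2)·1.5] / 0.4042 = [0.0429 + 0.0937] / 0.4042 = 0.3380 which rounds to 0.34
d₂ = d₁ − σ√T = 0.3380 − 0.4042 = -0.0662 which rounds to -0.07
Pr(exercise) under Q = N(−d₂) = N(0.07) = 0.5279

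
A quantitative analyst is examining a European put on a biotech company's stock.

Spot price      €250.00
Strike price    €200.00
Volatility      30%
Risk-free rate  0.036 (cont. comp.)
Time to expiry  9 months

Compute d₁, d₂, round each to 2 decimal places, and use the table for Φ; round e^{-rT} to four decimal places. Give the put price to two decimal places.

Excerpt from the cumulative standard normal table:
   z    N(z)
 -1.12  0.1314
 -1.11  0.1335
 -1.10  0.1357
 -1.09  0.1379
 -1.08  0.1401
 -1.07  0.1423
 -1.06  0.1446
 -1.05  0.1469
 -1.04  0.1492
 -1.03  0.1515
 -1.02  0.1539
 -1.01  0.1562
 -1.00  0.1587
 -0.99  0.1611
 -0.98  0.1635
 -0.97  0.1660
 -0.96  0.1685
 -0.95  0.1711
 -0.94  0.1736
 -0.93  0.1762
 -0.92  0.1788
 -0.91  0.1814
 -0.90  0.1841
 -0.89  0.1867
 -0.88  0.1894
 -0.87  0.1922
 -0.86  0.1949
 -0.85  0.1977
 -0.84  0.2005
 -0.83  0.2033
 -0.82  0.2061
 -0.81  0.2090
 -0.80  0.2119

€5.10

σ√T = 0.3·√0.75 = 0.2598
d₁ = [ln(250/200) + (0.036 + 0.3²/2)·0.75] / 0.2598 = [0.2231 + 0.0607] / 0.2598 = 1.0927 which rounds to 1.09
d₂ = d₁ − σ√T = 1.0927 − 0.2598 = 0.8329 which rounds to 0.83
exp(−rT) = exp(−0.036·0.75) = 0.9734
P = 200·0.9734·N(-0.83) − 250·N(-1.09) = 200·0.9734·0.2033 − 250·0.1379 = 39.5784 − 34.4750 = 5.1034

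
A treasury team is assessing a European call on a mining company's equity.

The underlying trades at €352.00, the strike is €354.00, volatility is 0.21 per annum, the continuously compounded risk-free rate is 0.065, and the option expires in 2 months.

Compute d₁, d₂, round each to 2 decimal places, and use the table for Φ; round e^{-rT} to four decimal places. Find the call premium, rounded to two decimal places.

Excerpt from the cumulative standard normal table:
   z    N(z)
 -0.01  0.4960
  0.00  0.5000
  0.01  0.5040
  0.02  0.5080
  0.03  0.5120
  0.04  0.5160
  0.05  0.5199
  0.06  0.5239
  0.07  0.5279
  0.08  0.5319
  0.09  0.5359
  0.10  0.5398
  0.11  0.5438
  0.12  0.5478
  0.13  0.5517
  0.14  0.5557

€12.12

σ√T = 0.21 × 0.4082 = 0.0857
d₁ = [ln(352/354) + (0.065 + ½·0.21²)·0.1667] / (σ√T) = (-0.0057 + 0.0145) / 0.0857 = 0.1031 ⇒ 0.10
d₂ = 0.1031 − 0.0857 = 0.0174 ⇒ 0.02
exp(−rT) = exp(−0.065·0.1667) = 0.9892
C = 352·N(0.10) − 354·0.9892·N(0.02) = 352·0.5398 − 354·0.9892·0.5080 = 190.0096 − 177.8898 = 12.1198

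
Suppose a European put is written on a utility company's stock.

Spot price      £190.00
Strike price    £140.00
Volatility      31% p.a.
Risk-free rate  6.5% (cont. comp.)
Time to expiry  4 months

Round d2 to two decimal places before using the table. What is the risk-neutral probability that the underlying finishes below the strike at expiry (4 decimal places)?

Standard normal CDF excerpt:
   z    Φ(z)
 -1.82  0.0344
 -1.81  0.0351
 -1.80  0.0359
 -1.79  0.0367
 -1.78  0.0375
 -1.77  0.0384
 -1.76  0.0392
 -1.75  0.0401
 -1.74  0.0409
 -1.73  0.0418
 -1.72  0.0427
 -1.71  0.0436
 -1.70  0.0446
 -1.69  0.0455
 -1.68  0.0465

0.0409

σ√T = 0.31·√0.3333 = 0.1790
ln(S/K) + (r + σ²/2)T = ln(190/140) + (0.065 + 0.31²/2)·0.3333 = 0.3054 + 0.0377 = 0.3431
d₁ = 0.3431 / 0.1790 = 1.9168 which rounds to 1.92
d₂ = d₁ − σ√T = 1.9168 − 0.1790 = 1.7378 which rounds to 1.74
Risk-neutral Pr[S_T < K] = N(−d₂) = N(-1.74) = 0.0409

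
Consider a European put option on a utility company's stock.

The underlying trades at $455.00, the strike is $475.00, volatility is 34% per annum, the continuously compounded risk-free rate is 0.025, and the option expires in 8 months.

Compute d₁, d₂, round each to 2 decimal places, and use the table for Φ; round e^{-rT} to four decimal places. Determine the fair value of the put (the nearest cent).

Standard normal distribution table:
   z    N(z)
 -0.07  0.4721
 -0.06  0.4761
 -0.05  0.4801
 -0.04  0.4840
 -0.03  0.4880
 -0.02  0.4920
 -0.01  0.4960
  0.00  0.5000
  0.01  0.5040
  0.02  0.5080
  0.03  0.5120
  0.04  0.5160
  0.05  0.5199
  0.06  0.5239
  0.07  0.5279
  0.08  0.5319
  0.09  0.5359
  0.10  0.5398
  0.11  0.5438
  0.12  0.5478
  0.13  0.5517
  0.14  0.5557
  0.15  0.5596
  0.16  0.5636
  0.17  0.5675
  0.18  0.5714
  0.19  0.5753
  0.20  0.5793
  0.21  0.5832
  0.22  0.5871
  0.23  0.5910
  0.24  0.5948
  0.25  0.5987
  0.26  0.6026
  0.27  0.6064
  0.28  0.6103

T = 0.6667;  σ√T = 0.2776
d₁ = [ln(455/475) + (0.025 + ½·0.34²)·0.6667] / (σ√T) = (-0.0430 + 0.0552) / 0.2776 = 0.0439 ≈ 0.04
d₂ = 0.0439 − 0.2776 = -0.2337 ≈ -0.23
e^(−rT) = e^(−0.025·0.6667) = 0.9835
P = 475·0.9835·N(0.23) − 455·N(-0.04) = 475·0.9835·0.5910 − 455·0.4840 = 276.0930 − 220.2200 = 55.8730

$55.87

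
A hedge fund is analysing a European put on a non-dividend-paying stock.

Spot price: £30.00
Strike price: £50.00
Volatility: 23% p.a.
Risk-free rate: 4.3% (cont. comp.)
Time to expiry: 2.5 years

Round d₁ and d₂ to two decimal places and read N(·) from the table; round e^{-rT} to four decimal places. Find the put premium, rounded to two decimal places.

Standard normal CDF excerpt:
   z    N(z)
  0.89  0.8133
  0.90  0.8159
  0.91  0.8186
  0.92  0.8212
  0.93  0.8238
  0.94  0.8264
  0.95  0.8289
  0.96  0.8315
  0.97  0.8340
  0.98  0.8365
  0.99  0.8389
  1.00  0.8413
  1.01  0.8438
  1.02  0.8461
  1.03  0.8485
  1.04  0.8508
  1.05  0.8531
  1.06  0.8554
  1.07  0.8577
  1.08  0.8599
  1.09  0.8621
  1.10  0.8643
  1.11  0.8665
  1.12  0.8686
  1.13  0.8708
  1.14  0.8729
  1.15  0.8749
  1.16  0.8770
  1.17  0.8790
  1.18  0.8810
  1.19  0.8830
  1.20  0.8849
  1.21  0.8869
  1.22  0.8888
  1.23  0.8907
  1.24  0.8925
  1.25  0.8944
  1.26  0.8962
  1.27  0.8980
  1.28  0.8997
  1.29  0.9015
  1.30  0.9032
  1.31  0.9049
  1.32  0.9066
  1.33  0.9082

£15.77

σ√T = 0.23 × 1.5811 = 0.3637
ln(S/K) + (r + σ²/2)T = ln(30/50) + (0.043 + 0.23²/2)·2.5 = -0.5108 + 0.1736 = -0.3372
d₁ = -0.3372 / 0.3637 = -0.9272 which rounds to -0.93
d₂ = d₁ − σ√T = -0.9272 − 0.3637 = -1.2909 which rounds to -1.29
exp(−rT) = exp(−0.043·2.5) = 0.8981
P = 50·0.8981·N(1.29) − 30·N(0.93) = 50·0.8981·0.9015 − 30·0.8238 = 40.4819 − 24.7140 = 15.7679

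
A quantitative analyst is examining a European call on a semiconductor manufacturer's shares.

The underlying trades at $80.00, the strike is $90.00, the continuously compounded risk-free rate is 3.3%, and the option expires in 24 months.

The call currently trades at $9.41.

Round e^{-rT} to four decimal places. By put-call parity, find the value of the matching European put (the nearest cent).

$13.66

e^(−rT) = e^(−0.033·2) = 0.9361
Put-call parity: C − P = S − K·e^(−rT) = 80 − 90·0.9361 = 80 − 84.2490 = -4.2490
P = C − (C − P) = 9.41 − (-4.2490) = 13.6590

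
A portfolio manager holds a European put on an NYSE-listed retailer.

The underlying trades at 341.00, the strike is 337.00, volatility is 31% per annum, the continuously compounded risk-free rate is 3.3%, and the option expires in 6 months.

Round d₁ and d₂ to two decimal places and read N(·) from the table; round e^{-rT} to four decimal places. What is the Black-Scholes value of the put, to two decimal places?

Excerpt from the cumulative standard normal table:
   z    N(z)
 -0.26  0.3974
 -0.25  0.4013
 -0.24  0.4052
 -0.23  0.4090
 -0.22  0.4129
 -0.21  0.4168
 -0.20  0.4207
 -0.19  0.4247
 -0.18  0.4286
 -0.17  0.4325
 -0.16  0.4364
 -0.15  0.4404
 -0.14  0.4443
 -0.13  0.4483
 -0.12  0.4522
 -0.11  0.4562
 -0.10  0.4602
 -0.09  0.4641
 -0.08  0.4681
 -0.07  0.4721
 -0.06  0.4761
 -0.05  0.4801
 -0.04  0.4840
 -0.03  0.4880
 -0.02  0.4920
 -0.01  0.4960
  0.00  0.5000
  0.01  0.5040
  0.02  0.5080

24.91

σ√T = 0.31·√0.5 = 0.2192
d₁ = [ln(341/337) + (0.033 + 0.31²/2)·0.5] / 0.2192 = [0.0118 + 0.0405] / 0.2192 = 0.2387 ≈ 0.24
d₂ = d₁ − σ√T = 0.2387 − 0.2192 = 0.0195 ≈ 0.02
exp(−rT) = exp(−0.033·0.5) = 0.9836
P = 337·0.9836·N(-0.02) − 341·N(-0.24) = 337·0.9836·0.4920 − 341·0.4052 = 163.0848 − 138.1732 = 24.9116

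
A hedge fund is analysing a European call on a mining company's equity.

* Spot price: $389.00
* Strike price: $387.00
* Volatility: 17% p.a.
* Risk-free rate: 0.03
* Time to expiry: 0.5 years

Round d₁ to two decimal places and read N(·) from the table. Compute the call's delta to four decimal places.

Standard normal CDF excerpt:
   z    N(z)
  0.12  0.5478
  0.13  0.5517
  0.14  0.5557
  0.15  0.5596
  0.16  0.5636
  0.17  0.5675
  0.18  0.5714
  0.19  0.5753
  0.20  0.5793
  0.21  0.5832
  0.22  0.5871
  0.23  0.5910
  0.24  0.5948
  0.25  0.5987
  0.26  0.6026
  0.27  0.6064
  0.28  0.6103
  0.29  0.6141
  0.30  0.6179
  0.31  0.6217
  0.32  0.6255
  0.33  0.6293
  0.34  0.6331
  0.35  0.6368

0.5910

σ√T = 0.17·√0.5 = 0.1202
d₁ = [ln(389/387) + (0.03 + 0.17²/2)·0.5] / 0.1202 = [0.0052 + 0.0222] / 0.1202 = 0.2278 ⇒ 0.23
N(d₁) = N(0.23) = 0.5910
Δ_call = N(d₁) = 0.5910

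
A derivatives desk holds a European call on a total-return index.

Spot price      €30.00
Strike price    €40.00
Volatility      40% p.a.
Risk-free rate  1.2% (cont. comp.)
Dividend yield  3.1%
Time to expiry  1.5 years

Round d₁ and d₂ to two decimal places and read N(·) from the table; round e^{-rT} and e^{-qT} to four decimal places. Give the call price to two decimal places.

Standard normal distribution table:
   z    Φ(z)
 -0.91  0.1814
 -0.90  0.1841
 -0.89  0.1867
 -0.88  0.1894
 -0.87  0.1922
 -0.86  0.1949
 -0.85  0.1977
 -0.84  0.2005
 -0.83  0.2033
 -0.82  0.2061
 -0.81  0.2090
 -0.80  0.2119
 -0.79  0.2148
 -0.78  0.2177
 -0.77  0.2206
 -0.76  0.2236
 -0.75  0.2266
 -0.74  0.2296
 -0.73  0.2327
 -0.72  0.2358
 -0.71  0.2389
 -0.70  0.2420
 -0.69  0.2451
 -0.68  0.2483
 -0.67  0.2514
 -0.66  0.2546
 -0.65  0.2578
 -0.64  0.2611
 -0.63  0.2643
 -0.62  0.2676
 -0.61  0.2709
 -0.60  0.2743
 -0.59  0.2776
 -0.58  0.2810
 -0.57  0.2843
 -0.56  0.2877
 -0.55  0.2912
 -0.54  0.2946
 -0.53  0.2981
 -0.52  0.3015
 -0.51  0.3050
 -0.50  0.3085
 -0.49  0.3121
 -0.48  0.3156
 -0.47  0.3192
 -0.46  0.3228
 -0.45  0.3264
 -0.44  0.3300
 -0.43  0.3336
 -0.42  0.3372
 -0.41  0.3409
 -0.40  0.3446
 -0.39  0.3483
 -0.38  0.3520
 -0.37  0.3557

σ√T = 0.4·√1.5 = 0.4899
d₁ = [ln(30/40) + (0.012 − 0.031 + ½·0.4²)·1.5] / (σ√T) = (-0.2877 + 0.0915) / 0.4899 = -0.4005 which rounds to -0.40
d₂ = -0.4005 − 0.4899 = -0.8904 which rounds to -0.89
e^(−qT) = e^(−0.031·1.5) = 0.9546;  e^(−rT) = e^(−0.012·1.5) = 0.9822
N(d₁) = N(-0.40) = 0.3446;  N(d₂) = N(-0.89) = 0.1867
C = 30·0.9546·0.3446 − 40·0.9822·0.1867 = 9.8687 − 7.3351 = 2.5336

€2.53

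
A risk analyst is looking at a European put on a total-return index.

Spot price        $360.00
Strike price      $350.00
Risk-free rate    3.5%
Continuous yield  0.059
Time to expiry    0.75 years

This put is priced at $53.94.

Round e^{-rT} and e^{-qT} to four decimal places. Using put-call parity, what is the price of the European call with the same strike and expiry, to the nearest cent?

$57.42

exp(−qT) = exp(−0.059·0.75) = 0.9567;  exp(−rT) = exp(−0.035·0.75) = 0.9741
Put-call parity: C − P = S·e^(−qT) − K·e^(−rT) = 360·0.9567 − 350·0.9741 = 344.4120 − 340.9350 = 3.4770
C = P + (C − P) = 53.94 + (3.4770) = 57.4170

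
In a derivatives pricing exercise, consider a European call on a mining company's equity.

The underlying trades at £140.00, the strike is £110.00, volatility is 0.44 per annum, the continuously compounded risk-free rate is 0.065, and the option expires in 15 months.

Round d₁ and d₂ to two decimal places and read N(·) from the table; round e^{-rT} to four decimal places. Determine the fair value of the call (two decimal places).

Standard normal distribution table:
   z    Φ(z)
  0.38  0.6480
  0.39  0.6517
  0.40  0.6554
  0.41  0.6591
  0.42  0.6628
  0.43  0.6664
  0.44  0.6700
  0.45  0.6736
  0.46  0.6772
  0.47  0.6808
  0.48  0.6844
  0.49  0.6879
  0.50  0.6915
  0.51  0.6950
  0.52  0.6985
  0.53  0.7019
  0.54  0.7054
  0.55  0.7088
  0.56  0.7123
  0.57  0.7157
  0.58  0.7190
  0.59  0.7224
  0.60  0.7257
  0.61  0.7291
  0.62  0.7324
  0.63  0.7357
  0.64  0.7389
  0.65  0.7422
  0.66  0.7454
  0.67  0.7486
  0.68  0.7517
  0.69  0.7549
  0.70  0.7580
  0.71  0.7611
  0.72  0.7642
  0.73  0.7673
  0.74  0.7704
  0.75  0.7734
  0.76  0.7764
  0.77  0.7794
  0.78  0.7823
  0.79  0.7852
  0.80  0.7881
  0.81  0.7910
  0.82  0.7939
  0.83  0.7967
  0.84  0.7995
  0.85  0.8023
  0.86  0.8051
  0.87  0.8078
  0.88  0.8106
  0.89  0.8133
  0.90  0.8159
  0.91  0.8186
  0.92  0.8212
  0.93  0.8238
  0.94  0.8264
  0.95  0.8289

σ√T = 0.44 × 1.1180 = 0.4919
d₁ = [ln(140/110) + (0.065 + ½·0.44²)·1.25] / (σ√T) = (0.2412 + 0.2022) / 0.4919 = 0.9014 ≈ 0.90
d₂ = 0.9014 − 0.4919 = 0.4094 ≈ 0.41
exp(−rT) = exp(−0.065·1.25) = 0.9220
C = 140·N(0.90) − 110·0.9220·N(0.41) = 140·0.8159 − 110·0.9220·0.6591 = 114.2260 − 66.8459 = 47.3801

£47.38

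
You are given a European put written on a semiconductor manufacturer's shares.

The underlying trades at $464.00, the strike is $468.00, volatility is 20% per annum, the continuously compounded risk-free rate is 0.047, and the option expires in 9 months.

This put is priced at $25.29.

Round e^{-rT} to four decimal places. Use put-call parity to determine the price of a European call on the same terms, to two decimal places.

e^(−rT) = e^(−0.047·0.75) = 0.9654
Put-call parity: C − P = S − K·e^(−rT) = 464 − 468·0.9654 = 464 − 451.8072 = 12.1928
C = P + (C − P) = 25.29 + (12.1928) = 37.4828

$37.48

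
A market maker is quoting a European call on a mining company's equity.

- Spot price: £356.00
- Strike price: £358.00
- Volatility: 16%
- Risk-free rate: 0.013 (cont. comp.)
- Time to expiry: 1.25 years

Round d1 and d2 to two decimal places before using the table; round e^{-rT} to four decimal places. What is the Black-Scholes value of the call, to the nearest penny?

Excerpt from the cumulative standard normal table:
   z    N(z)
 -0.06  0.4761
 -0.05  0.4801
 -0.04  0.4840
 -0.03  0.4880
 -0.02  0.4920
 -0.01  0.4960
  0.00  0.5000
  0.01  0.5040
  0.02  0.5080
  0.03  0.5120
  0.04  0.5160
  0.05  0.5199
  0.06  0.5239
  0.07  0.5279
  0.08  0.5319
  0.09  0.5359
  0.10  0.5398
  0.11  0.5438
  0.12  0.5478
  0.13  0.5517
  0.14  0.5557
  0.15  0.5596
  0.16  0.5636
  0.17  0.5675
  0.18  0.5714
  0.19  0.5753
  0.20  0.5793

£27.33

T = 1.25;  σ√T = 0.1789
d₁ = [ln(356/358) + (0.013 + 0.16²/2)·1.25] / 0.1789 = [-0.0056 + 0.0323] / 0.1789 = 0.1490 which rounds to 0.15
d₂ = d₁ − σ√T = 0.1490 − 0.1789 = -0.0299 which rounds to -0.03
e^(−rT) = e^(−0.013·1.25) = 0.9839
N(d₁) = N(0.15) = 0.5596;  N(d₂) = N(-0.03) = 0.4880
C = 356·0.5596 − 358·0.9839·0.4880 = 199.2176 − 171.8913 = 27.3263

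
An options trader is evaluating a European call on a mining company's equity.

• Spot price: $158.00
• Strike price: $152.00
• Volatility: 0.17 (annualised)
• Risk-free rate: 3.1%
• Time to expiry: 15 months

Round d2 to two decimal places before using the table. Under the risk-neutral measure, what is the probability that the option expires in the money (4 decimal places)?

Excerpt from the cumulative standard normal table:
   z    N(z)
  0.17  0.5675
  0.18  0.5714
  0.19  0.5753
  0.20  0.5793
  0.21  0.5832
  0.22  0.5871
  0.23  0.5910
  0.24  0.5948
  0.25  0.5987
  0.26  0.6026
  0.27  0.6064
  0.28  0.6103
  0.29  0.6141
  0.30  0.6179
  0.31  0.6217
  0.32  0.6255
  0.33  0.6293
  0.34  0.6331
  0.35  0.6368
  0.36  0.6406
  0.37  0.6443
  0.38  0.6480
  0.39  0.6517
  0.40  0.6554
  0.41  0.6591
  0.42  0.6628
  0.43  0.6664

0.6217

σ√T = 0.17·√1.25 = 0.1901
ln(S/K) + (r + σ²/2)T = ln(158/152) + (0.031 + 0.17²/2)·1.25 = 0.0387 + 0.0568 = 0.0955
d₁ = 0.0955 / 0.1901 = 0.5026 ≈ 0.50
d₂ = d₁ − σ√T = 0.5026 − 0.1901 = 0.3125 ≈ 0.31
Risk-neutral Pr[S_T > K] = N(d₂) = N(0.31) = 0.6217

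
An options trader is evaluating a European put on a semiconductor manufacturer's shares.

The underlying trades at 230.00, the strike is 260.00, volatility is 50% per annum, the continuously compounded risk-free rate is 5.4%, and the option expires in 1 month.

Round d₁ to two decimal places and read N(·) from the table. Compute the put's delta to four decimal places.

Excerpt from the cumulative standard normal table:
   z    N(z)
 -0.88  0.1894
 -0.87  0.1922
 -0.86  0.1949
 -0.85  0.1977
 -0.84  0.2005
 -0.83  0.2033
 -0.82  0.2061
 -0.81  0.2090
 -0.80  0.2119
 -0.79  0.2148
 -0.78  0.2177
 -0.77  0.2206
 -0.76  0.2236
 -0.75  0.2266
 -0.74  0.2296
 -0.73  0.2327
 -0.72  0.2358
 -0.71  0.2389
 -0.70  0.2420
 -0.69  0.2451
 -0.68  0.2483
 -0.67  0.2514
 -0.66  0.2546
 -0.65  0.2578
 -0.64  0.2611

-0.7734

σ√T = 0.5 × 0.2887 = 0.1443
ln(S/K) + (r + σ²/2)T = ln(230/260) + (0.054 + 0.5²/2)·0.08333 = -0.1226 + 0.0149 = -0.1077
d₁ = -0.1077 / 0.1443 = -0.7461 → -0.75
N(d₁) = N(-0.75) = 0.2266
Δ_put = N(d₁) − 1 = 0.2266 − 1 = -0.7734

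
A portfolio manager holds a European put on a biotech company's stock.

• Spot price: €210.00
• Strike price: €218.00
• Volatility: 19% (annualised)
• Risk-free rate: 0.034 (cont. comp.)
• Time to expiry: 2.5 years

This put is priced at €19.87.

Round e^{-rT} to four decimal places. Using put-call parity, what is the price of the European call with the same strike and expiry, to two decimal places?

exp(−rT) = exp(−0.034·2.5) = 0.9185
Put-call parity: C − P = S − K·e^(−rT) = 210 − 218·0.9185 = 210 − 200.2330 = 9.7670
C = P + (C − P) = 19.87 + (9.7670) = 29.6370

€29.64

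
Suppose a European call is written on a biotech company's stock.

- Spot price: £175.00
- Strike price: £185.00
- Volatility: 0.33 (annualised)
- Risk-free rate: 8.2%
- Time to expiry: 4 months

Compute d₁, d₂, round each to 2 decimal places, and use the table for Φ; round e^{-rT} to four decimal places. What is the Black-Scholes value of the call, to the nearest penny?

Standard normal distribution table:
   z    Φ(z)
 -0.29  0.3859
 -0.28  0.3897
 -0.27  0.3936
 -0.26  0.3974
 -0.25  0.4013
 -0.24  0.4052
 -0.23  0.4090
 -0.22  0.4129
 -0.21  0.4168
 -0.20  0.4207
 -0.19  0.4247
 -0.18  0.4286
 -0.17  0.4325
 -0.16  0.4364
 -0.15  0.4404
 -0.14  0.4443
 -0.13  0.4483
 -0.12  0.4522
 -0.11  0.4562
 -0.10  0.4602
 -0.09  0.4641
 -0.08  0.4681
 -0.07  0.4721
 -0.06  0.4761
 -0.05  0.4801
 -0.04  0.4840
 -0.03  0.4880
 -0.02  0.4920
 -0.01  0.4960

σ√T = 0.33 × 0.5774 = 0.1905
d₁ = [ln(175/185) + (0.082 + ½·0.33²)·0.3333] / (σ√T) = (-0.0556 + 0.0455) / 0.1905 = -0.0529 which rounds to -0.05
d₂ = -0.0529 − 0.1905 = -0.2435 which rounds to -0.24
exp(−rT) = exp(−0.082·0.3333) = 0.9730
N(d₁) = N(-0.05) = 0.4801;  N(d₂) = N(-0.24) = 0.4052
C = 175·0.4801 − 185·0.9730·0.4052 = 84.0175 − 72.9380 = 11.0795

£11.08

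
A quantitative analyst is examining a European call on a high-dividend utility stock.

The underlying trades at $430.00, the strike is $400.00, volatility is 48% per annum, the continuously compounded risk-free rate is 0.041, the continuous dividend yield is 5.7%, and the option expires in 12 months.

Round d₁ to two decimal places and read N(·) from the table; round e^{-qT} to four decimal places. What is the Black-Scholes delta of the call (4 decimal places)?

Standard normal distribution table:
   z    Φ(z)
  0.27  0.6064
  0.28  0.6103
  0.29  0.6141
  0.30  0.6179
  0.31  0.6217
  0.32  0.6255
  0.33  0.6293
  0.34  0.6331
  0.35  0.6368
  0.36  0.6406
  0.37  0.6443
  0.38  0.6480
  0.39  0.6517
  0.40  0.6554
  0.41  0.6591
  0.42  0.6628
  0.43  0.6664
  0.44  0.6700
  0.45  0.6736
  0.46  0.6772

σ√T = 0.48·√1 = 0.4800
ln(S/K) + (r − q + σ²/2)T = ln(430/400) + (0.041 − 0.057 + 0.48²/2)·1 = 0.0723 + 0.0992 = 0.1715
d₁ = 0.1715 / 0.4800 = 0.3573 which rounds to 0.36
N(d₁) = N(0.36) = 0.6406
Δ_call = e^(−qT)·N(d₁) = 0.9446·0.6406 = 0.6051

0.6051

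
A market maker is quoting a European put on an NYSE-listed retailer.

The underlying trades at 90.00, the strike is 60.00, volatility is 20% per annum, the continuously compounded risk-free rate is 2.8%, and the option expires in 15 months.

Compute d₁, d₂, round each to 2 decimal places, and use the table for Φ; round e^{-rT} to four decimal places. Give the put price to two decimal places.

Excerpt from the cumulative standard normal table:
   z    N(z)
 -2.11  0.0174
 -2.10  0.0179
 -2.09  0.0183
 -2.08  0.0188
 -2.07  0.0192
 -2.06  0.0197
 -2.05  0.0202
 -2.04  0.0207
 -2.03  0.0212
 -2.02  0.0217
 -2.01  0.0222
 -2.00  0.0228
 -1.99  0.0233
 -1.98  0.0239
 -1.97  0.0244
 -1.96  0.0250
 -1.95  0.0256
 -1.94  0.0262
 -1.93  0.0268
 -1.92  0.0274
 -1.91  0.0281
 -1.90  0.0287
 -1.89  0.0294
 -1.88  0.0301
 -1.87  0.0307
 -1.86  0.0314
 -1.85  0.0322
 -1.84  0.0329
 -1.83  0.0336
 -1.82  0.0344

σ√T = 0.2·√1.25 = 0.2236
d₁ = [ln(90/60) + (0.028 + 0.2²/2)·1.25] / 0.2236 = [0.4055 + 0.0600] / 0.2236 = 2.0816 ⇒ 2.08
d₂ = d₁ − σ√T = 2.0816 − 0.2236 = 1.8580 ⇒ 1.86
exp(−rT) = exp(−0.028·1.25) = 0.9656
N(−d₂) = N(-1.86) = 0.0314;  N(−d₁) = N(-2.08) = 0.0188
P = 60·0.9656·0.0314 − 90·0.0188 = 1.8192 − 1.6920 = 0.1272

0.13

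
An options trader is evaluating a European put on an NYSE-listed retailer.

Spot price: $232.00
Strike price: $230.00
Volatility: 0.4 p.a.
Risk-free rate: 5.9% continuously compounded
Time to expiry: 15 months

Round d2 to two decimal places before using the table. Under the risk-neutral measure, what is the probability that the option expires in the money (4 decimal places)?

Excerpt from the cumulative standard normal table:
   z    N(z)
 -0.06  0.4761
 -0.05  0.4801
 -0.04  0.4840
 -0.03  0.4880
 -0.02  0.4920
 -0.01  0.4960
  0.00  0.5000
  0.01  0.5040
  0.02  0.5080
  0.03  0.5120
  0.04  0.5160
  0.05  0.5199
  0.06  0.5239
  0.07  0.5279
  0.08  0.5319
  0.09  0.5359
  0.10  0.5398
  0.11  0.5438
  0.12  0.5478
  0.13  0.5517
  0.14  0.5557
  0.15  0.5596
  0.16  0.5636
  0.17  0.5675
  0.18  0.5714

σ√T = 0.4 × 1.1180 = 0.4472
d₁ = [ln(232/230) + (0.059 + ½·0.4²)·1.25] / (σ√T) = (0.0087 + 0.1738) / 0.4472 = 0.4079 → 0.41
d₂ = 0.4079 − 0.4472 = -0.0393 → -0.04
Pr(exercise) under Q = N(−d₂) = N(0.04) = 0.5160

0.5160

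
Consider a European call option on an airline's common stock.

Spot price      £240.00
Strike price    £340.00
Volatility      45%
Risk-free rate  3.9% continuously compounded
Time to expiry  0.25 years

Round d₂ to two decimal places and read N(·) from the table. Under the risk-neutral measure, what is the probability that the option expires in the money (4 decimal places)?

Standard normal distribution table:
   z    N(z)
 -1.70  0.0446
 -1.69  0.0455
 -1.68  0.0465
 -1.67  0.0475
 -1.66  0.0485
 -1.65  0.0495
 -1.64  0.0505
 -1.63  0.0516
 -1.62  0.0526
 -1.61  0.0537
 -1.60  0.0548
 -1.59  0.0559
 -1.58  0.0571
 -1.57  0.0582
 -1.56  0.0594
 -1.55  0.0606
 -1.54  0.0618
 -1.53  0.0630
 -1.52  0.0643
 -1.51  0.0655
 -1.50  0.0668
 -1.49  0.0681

0.0526

T = 0.25;  σ√T = 0.2250
ln(S/K) + (r + σ²/2)T = ln(240/340) + (0.039 + 0.45²/2)·0.25 = -0.3483 + 0.0351 = -0.3132
d₁ = -0.3132 / 0.2250 = -1.3922 → -1.39
d₂ = d₁ − σ√T = -1.3922 − 0.2250 = -1.6172 → -1.62
Pr(exercise) under Q = N(d₂) = 0.0526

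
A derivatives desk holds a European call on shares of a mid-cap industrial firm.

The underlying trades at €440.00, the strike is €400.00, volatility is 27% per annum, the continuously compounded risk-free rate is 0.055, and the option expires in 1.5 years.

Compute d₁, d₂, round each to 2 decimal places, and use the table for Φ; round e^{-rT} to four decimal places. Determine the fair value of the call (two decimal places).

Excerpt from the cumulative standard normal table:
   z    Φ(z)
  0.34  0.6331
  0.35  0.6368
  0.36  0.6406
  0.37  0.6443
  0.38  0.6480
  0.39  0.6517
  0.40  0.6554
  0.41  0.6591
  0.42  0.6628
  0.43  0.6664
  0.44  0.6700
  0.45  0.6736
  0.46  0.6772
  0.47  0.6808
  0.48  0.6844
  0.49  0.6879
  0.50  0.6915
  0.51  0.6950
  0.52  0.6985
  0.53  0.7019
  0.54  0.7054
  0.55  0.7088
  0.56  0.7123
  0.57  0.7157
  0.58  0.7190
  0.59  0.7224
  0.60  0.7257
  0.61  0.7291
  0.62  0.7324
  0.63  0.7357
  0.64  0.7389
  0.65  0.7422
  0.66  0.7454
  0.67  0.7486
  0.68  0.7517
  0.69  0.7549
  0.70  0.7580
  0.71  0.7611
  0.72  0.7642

T = 1.5;  σ√T = 0.3307
ln(S/K) + (r + σ²/2)T = ln(440/400) + (0.055 + 0.27²/2)·1.5 = 0.0953 + 0.1372 = 0.2325
d₁ = 0.2325 / 0.3307 = 0.7030 ⇒ 0.70
d₂ = d₁ − σ√T = 0.7030 − 0.3307 = 0.3724 ⇒ 0.37
exp(−rT) = exp(−0.055·1.5) = 0.9208
N(d₁) = N(0.70) = 0.7580;  N(d₂) = N(0.37) = 0.6443
C = 440·0.7580 − 400·0.9208·0.6443 = 333.5200 − 237.3086 = 96.2114

€96.21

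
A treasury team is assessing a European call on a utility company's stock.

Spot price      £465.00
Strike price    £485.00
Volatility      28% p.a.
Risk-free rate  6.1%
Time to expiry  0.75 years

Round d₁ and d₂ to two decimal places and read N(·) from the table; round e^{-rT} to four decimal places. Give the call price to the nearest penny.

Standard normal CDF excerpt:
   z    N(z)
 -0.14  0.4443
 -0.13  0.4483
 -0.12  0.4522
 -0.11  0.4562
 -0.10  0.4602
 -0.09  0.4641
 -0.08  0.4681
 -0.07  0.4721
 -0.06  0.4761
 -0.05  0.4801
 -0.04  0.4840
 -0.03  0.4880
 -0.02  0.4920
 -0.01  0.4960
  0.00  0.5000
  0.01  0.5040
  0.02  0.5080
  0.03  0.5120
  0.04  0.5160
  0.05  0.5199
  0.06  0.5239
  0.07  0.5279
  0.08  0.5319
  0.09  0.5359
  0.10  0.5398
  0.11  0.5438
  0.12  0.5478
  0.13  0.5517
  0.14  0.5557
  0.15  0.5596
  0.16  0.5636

£47.03

σ√T = 0.28 × 0.8660 = 0.2425
ln(S/K) + (r + σ²/2)T = ln(465/485) + (0.061 + 0.28²/2)·0.75 = -0.0421 + 0.0752 = 0.0330
d₁ = 0.0330 / 0.2425 = 0.1362 which rounds to 0.14
d₂ = d₁ − σ√T = 0.1362 − 0.2425 = -0.1062 which rounds to -0.11
exp(−rT) = exp(−0.061·0.75) = 0.9553
N(d₁) = N(0.14) = 0.5557;  N(d₂) = N(-0.11) = 0.4562
C = 465·0.5557 − 485·0.9553·0.4562 = 258.4005 − 211.3668 = 47.0337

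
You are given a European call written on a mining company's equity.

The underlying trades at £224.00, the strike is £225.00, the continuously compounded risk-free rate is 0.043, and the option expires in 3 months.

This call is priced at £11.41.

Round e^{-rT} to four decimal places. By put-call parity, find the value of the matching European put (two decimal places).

e^(−rT) = e^(−0.043·0.25) = 0.9893
Put-call parity: C − P = S − K·e^(−rT) = 224 − 225·0.9893 = 224 − 222.5925 = 1.4075
P = C − (C − P) = 11.41 − (1.4075) = 10.0025

£10.00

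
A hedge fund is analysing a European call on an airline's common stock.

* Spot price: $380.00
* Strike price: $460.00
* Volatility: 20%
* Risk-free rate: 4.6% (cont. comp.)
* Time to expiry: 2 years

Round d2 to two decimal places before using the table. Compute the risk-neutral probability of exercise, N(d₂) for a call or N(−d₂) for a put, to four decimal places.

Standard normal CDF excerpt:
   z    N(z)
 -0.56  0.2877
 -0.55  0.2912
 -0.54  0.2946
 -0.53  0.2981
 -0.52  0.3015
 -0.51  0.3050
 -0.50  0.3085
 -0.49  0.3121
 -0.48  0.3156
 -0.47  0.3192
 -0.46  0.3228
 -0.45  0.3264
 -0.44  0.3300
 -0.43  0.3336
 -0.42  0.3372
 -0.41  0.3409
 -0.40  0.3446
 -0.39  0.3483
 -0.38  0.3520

σ√T = 0.2·√2 = 0.2828
ln(S/K) + (r + σ²/2)T = ln(380/460) + (0.046 + 0.2²/2)·2 = -0.1911 + 0.1320 = -0.0591
d₁ = -0.0591 / 0.2828 = -0.2088 ⇒ -0.21
d₂ = d₁ − σ√T = -0.2088 − 0.2828 = -0.4916 ⇒ -0.49
Risk-neutral Pr[S_T > K] = N(d₂) = N(-0.49) = 0.3121

0.3121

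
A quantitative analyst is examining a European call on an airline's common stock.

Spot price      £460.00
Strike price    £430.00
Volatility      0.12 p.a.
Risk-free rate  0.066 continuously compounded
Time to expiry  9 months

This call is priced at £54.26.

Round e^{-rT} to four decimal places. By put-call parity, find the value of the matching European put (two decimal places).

£3.49

e^(−rT) = e^(−0.066·0.75) = 0.9517
Put-call parity: C − P = S − K·e^(−rT) = 460 − 430·0.9517 = 460 − 409.2310 = 50.7690
P = C − (C − P) = 54.26 − (50.7690) = 3.4910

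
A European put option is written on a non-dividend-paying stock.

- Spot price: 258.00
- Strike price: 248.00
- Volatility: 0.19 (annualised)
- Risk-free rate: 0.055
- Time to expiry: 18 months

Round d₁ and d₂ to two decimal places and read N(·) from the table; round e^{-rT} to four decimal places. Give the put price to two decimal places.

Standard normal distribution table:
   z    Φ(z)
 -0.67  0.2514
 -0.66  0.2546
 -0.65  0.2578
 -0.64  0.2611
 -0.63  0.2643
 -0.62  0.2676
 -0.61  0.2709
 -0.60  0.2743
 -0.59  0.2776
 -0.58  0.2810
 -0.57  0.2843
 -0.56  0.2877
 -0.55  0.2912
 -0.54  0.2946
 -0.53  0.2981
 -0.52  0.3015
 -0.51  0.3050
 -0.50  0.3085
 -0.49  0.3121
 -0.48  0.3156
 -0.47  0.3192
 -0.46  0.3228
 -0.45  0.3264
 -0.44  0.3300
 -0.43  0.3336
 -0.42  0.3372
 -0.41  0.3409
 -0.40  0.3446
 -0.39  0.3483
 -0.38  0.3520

T = 1.5;  σ√T = 0.2327
d₁ = [ln(258/248) + (0.055 + ½·0.19²)·1.5] / (σ√T) = (0.0395 + 0.1096) / 0.2327 = 0.6408 which rounds to 0.64
d₂ = 0.6408 − 0.2327 = 0.4081 which rounds to 0.41
exp(−rT) = exp(−0.055·1.5) = 0.9208
N(−d₂) = N(-0.41) = 0.3409;  N(−d₁) = N(-0.64) = 0.2611
P = 248·0.9208·0.3409 − 258·0.2611 = 77.8474 − 67.3638 = 10.4836

10.48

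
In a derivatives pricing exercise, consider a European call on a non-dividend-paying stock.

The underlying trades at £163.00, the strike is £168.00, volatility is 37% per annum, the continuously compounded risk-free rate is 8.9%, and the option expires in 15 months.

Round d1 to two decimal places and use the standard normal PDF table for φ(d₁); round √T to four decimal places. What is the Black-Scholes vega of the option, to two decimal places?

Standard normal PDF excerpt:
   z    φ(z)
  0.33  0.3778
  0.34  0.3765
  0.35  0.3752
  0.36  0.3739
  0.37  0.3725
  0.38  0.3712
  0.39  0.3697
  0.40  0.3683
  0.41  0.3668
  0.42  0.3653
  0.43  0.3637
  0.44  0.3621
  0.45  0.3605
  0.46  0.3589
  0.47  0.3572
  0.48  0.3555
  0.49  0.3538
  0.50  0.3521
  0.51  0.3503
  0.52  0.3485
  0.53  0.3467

T = 1.25;  σ√T = 0.4137
d₁ = [ln(163/168) + (0.089 + 0.37²/2)·1.25] / 0.4137 = [-0.0302 + 0.1968] / 0.4137 = 0.4027 ≈ 0.40
√T = √1.25 = 1.1180
φ(d₁) = φ(0.40) = 0.3683
vega = S·φ(d₁)·√T = 163·0.3683·1.1180 = 67.1168

67.12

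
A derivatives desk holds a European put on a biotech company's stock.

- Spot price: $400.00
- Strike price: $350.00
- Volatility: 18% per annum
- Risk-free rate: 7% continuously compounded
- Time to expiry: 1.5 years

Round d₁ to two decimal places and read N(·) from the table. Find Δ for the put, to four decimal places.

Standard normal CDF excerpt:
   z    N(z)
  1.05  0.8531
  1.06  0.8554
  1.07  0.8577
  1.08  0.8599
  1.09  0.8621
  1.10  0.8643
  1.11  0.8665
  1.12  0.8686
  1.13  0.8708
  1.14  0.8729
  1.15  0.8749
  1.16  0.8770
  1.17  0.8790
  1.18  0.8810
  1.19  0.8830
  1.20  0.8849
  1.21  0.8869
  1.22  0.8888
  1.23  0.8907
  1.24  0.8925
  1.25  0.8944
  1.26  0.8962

-0.1170

σ√T = 0.18 × 1.2247 = 0.2205
ln(S/K) + (r + σ²/2)T = ln(400/350) + (0.07 + 0.18²/2)·1.5 = 0.1335 + 0.1293 = 0.2628
d₁ = 0.2628 / 0.2205 = 1.1922 → 1.19
N(d₁) = N(1.19) = 0.8830
Δ_put = N(d₁) − 1 = 0.8830 − 1 = -0.1170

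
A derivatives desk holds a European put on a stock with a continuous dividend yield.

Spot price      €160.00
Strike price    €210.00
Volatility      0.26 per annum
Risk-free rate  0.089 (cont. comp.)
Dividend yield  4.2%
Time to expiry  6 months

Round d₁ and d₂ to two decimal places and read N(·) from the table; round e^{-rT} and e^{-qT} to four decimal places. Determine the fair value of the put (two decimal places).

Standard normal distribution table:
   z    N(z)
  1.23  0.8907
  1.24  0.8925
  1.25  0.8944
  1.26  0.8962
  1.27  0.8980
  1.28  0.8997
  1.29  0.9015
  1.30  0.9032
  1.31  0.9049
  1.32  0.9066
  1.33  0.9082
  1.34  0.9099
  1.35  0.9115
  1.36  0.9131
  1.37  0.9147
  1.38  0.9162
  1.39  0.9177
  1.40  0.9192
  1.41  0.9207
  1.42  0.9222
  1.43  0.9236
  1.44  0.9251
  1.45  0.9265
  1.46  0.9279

T = 0.5;  σ√T = 0.1838
d₁ = [ln(160/210) + (0.089 − 0.042 + 0.26²/2)·0.5] / 0.1838 = [-0.2719 + 0.0404] / 0.1838 = -1.2594 ⇒ -1.26
d₂ = d₁ − σ√T = -1.2594 − 0.1838 = -1.4432 ⇒ -1.44
exp(−qT) = exp(−0.042·0.5) = 0.9792;  exp(−rT) = exp(−0.089·0.5) = 0.9565
N(−d₂) = N(1.44) = 0.9251;  N(−d₁) = N(1.26) = 0.8962
P = 210·0.9565·0.9251 − 160·0.9792·0.8962 = 185.8202 − 140.4094 = 45.4108

€45.41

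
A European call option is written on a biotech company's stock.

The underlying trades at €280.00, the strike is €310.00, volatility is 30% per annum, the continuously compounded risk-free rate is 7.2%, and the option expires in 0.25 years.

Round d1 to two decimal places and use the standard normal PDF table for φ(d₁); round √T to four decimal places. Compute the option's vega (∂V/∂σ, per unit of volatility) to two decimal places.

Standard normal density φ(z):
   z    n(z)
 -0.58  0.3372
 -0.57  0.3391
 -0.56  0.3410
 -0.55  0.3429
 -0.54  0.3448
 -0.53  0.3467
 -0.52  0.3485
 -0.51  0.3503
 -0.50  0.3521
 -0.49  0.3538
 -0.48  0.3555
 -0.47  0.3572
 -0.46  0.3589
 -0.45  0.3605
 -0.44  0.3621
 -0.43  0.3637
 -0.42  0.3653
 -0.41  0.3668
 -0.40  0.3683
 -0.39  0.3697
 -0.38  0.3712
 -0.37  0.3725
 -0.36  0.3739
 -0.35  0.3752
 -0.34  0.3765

σ√T = 0.3 × 0.5000 = 0.1500
d₁ = [ln(280/310) + (0.072 + 0.3²/2)·0.25] / 0.1500 = [-0.1018 + 0.0292] / 0.1500 = -0.4836 ≈ -0.48
√T = √0.25 = 0.5000
φ(d₁) = φ(-0.48) = 0.3555
vega = S·φ(d₁)·√T = 280·0.3555·0.5000 = 49.7700
(Vega is the same for a European call and put with the same parameters.)

49.77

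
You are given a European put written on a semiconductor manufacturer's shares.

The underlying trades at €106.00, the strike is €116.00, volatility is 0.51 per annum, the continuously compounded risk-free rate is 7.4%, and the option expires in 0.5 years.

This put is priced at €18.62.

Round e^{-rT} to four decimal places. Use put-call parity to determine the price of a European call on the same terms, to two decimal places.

€12.83

e^(−rT) = e^(−0.074·0.5) = 0.9637
Put-call parity: C − P = S − K·e^(−rT) = 106 − 116·0.9637 = 106 − 111.7892 = -5.7892
C = P + (C − P) = 18.62 + (-5.7892) = 12.8308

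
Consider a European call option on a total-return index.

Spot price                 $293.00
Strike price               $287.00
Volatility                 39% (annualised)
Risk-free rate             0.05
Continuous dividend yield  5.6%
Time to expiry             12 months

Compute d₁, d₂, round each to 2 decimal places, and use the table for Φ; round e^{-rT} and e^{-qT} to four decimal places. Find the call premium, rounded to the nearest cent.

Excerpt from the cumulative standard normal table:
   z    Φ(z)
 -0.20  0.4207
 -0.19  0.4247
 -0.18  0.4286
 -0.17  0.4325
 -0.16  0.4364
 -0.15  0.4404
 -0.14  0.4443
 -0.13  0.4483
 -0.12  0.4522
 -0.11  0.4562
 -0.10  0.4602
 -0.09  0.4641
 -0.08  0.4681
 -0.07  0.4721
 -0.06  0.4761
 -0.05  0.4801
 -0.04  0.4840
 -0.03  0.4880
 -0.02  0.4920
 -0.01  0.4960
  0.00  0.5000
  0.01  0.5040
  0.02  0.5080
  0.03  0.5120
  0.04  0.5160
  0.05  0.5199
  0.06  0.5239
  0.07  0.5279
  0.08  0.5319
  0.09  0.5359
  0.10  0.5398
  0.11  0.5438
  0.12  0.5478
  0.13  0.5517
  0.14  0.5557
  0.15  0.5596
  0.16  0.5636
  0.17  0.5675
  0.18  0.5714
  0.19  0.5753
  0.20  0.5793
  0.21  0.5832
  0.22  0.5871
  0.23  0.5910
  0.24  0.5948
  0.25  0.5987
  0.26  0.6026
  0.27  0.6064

$44.59

σ√T = 0.39 × 1.0000 = 0.3900
d₁ = [ln(293/287) + (0.05 − 0.056 + 0.39²/2)·1] / 0.3900 = [0.0207 + 0.0701] / 0.3900 = 0.2327 ⇒ 0.23
d₂ = d₁ − σ√T = 0.2327 − 0.3900 = -0.1573 ⇒ -0.16
e^(−qT) = e^(−0.056·1) = 0.9455;  e^(−rT) = e^(−0.05·1) = 0.9512
C = 293·0.9455·N(0.23) − 287·0.9512·N(-0.16) = 293·0.9455·0.5910 − 287·0.9512·0.4364 = 163.7256 − 119.1348 = 44.5909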